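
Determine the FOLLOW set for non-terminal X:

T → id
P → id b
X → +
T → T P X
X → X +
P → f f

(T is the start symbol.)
{ $, '+', 'f', 'id' }

In T → T P X: X is at the end, add FOLLOW(T)
In X → X +: X is followed by '+', add FIRST('+') \ {ε} = { '+' }

The FOLLOW sets referred to above (computed the same way, to a fixed point):
  FOLLOW(T) = { $, 'f', 'id' }

Taking the union: FOLLOW(X) = { $, '+', 'f', 'id' }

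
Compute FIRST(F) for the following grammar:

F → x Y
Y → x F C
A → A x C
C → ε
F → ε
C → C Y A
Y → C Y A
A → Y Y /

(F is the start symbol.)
To compute FIRST(F), examine every production with F on the left-hand side, reading each right-hand side left to right until a non-nullable symbol is reached.

From F → x Y:
  - x is a terminal: add 'x' and stop
From F → ε:
  - ε-production, so ε ∈ FIRST(F)

Collecting: FIRST(F) = { 'x', ε }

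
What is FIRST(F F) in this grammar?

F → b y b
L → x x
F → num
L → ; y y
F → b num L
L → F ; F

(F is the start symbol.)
{ 'b', 'num' }

FIRST sets of the non-terminals involved (from the grammar, by fixed-point iteration):
  FIRST(F) = { 'b', 'num' }

To compute FIRST(F F), process the symbols left to right:
Symbol F is a non-terminal. Add FIRST(F) \ {ε} = { 'b', 'num' }
F is not nullable (ε ∉ FIRST(F)), so stop here.
FIRST(F F) = { 'b', 'num' }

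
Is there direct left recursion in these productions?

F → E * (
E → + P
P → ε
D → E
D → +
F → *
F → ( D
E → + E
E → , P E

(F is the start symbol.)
No direct left recursion

F → E * (: starts with E
E → + P: starts with '+'
P → ε: starts with ε
D → E: starts with E
D → +: starts with '+'
F → *: starts with '*'
F → ( D: starts with '('
E → + E: starts with '+'
E → , P E: starts with ','

No direct left recursion found.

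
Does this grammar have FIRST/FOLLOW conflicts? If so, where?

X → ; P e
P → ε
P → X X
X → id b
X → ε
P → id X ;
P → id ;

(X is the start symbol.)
Nullable non-terminals: P, X.
FIRST sets used below: FIRST(X) = { ';', 'id', ε }

P: nullable alternative(s) P → ε, P → X X; FOLLOW(P) = { 'e' }
  P → ε: FIRST \ {ε} = { } — disjoint from FOLLOW(P)
  P → X X: FIRST \ {ε} = { ';', 'id' } — disjoint from FOLLOW(P)
  P → id X ;: FIRST \ {ε} = { 'id' } — disjoint from FOLLOW(P)
  P → id ;: FIRST \ {ε} = { 'id' } — disjoint from FOLLOW(P)

X: nullable alternative(s) X → ε; FOLLOW(X) = { $, ';', 'e', 'id' }
  X → ; P e: FIRST \ {ε} = { ';' } — overlaps FOLLOW(X) on { ';' }: CONFLICT
  X → id b: FIRST \ {ε} = { 'id' } — overlaps FOLLOW(X) on { 'id' }: CONFLICT
  X → ε: FIRST \ {ε} = { } — this is the only nullable alternative, skip

So the grammar has 2 FIRST/FOLLOW conflicts (marked CONFLICT above).

Answer: Yes. X → ';' P e with FOLLOW(X) on { ';' }; X → id b with FOLLOW(X) on { 'id' }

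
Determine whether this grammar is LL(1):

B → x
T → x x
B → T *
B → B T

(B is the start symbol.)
No. Predict set conflict for B: { 'x' }

Relevant sets:
  FIRST(T) = { 'x' }
  FIRST(B) = { 'x' }

For B:
  PREDICT(B → x) = { 'x' }
  PREDICT(B → T '*') = { 'x' }
  PREDICT(B → B T) = { 'x' }
T has a single production, so nothing to check there.

Conflict found: Predict set conflict for B: { 'x' }
The grammar is NOT LL(1).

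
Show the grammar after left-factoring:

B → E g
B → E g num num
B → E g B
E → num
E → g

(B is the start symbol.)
Left-factoring transforms A → αβ₁ | αβ₂ into A → αA' and A' → β₁ | β₂
(α is the longest common prefix among the alternatives). Repeat until
no nonterminal has two alternatives with a common prefix.

Round 1: B has alternatives sharing prefix 'E g'. Introduce B': B → E g B'
  Add: B' → ε
  Add: B' → num num
  Add: B' → B

No remaining common prefixes — done.

Resulting grammar:
B → E g B'
B' → ε
B' → num num
B' → B
E → num
E → g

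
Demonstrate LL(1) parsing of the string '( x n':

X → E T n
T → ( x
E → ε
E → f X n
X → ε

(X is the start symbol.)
Stack is shown with the top on the left.

Stack    Input    Action
------------------------
X $      ( x n $  output X → E T n
E T n $  ( x n $  output E → ε
T n $    ( x n $  output T → ( x
( x n $  ( x n $  match '('
x n $    x n $    match 'x'
n $      n $      match 'n'
$        $        accept

The string is accepted.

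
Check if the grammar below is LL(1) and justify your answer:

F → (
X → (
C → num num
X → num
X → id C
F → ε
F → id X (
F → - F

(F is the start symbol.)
A grammar is LL(1) if for each non-terminal N with multiple productions, the predict sets of those productions are pairwise disjoint, where PREDICT(N → α) = (FIRST(α) \ {ε}) ∪ (FOLLOW(N) if α ⇒* ε).

Relevant sets:
  FOLLOW(F) = { $ }

For F:
  PREDICT(F → '(') = { '(' }
  PREDICT(F → ε) = { $ }
  PREDICT(F → id X '(') = { 'id' }
  PREDICT(F → '-' F) = { '-' }
For X:
  PREDICT(X → '(') = { '(' }
  PREDICT(X → num) = { 'num' }
  PREDICT(X → id C) = { 'id' }
C has a single production, so nothing to check there.

All predict sets are disjoint. The grammar IS LL(1).

Answer: Yes, the grammar is LL(1).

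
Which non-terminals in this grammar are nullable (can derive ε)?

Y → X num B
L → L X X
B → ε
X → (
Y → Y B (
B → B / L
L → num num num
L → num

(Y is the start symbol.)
A non-terminal is nullable if it can derive ε (the empty string): either it has an ε-production, or it has a production whose right-hand side consists entirely of nullable non-terminals.

ε-productions: B → ε
So B is immediately nullable.
No further non-terminal can be added: every production for the remaining non-terminals contains a terminal or a non-nullable non-terminal.
Nullable = { 'B' }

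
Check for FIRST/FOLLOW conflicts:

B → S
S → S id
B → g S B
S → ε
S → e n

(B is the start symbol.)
Yes. S → S id with FOLLOW(S) on { 'e', 'id' }; S → e n with FOLLOW(S) on { 'e' }

Nullable non-terminals: B, S.
FIRST sets used below: FIRST(S) = { 'e', 'id', ε }

B: nullable alternative(s) B → S; FOLLOW(B) = { $ }
  B → S: FIRST \ {ε} = { 'e', 'id' } — this is the only nullable alternative, skip
  B → g S B: FIRST \ {ε} = { 'g' } — disjoint from FOLLOW(B)

S: nullable alternative(s) S → ε; FOLLOW(S) = { $, 'e', 'g', 'id' }
  S → S id: FIRST \ {ε} = { 'e', 'id' } — overlaps FOLLOW(S) on { 'e', 'id' }: CONFLICT
  S → ε: FIRST \ {ε} = { } — this is the only nullable alternative, skip
  S → e n: FIRST \ {ε} = { 'e' } — overlaps FOLLOW(S) on { 'e' }: CONFLICT

So the grammar has 2 FIRST/FOLLOW conflicts (marked CONFLICT above).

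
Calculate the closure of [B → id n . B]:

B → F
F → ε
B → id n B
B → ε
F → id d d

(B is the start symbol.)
{ [B → . F], [B → . id n B], [B → .], [B → id n . B], [F → . id d d], [F → .] }

Start with: [B → id n . B]
  [B → id n . B] has the dot before B: add [B → . F], [B → . id n B], [B → .]
  [B → . F] has the dot before F: add [F → .], [F → . id d d]
No further items can be added.

CLOSURE = { [B → . F], [B → . id n B], [B → .], [B → id n . B], [F → . id d d], [F → .] }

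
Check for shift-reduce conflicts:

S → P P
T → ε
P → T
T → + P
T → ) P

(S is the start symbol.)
Yes — I0: [T → .] vs [T → . ) P]; I1: [T → .] vs [T → . ) P]; I2: [T → .] vs [T → . ) P]; I3: [T → .] vs [T → . ) P]

A shift-reduce conflict occurs when an LR(0) state has both:
  - a complete (reduce) item [A → α .] (dot at the end), and
  - a shift item [B → β . c γ] (dot before a terminal).

Augment with S' → S and build the canonical LR(0) collection (I0 = CLOSURE({[S' → . S]}), then GOTO on every symbol after a dot until no new states appear). It has 9 states:
  I0: { [P → . T], [S → . P P], [S' → . S], [T → . ) P], [T → . + P], [T → .] }  — shift, reduce
  I1: { [P → . T], [T → ) . P], [T → . ) P], [T → . + P], [T → .] }  — shift, reduce
  I2: { [P → . T], [T → + . P], [T → . ) P], [T → . + P], [T → .] }  — shift, reduce
  I3: { [P → . T], [S → P . P], [T → . ) P], [T → . + P], [T → .] }  — shift, reduce
  I4: { [S' → S .] }  — accept
  I5: { [P → T .] }  — reduce
  I6: { [S → P P .] }  — reduce
  I7: { [T → + P .] }  — reduce
  I8: { [T → ) P .] }  — reduce

I0 contains reduce item [T → .] and shift items [T → . ) P], [T → . + P] — shift-reduce conflict.
I1 contains reduce item [T → .] and shift items [T → . ) P], [T → . + P] — shift-reduce conflict.
I2 contains reduce item [T → .] and shift items [T → . ) P], [T → . + P] — shift-reduce conflict.
I3 contains reduce item [T → .] and shift items [T → . ) P], [T → . + P] — shift-reduce conflict.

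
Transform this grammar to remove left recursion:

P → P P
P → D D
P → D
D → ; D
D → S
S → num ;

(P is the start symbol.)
P → D D P'
P → D P'
P' → P P'
P' → ε
D → ; D
D → S
S → num ;

P is directly left-recursive. The standard transformation for
  A → A α₁ | ... | A α_m | β₁ | ... | β_n
is
  A  → β₁ A' | ... | β_n A'
  A' → α₁ A' | ... | α_m A' | ε

P → D D becomes P → D D P'
P → D becomes P → D P'
P → P P becomes P' → P P'
Add P' → ε

Productions for other non-terminals are unchanged:
  D → ; D
  D → S
  S → num ;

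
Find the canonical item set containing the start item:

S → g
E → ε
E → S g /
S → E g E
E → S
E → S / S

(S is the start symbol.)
{ [E → . S / S], [E → . S g /], [E → . S], [E → .], [S → . E g E], [S → . g], [S' → . S] }

First, augment the grammar with S' → S
I₀ = CLOSURE({ [S' → . S] }):
  [S' → . S] has the dot before S: add [S → . g], [S → . E g E]
  [S → . E g E] has the dot before E: add [E → .], [E → . S g /], [E → . S], [E → . S / S]
No further items can be added.

I₀ = { [E → . S / S], [E → . S g /], [E → . S], [E → .], [S → . E g E], [S → . g], [S' → . S] }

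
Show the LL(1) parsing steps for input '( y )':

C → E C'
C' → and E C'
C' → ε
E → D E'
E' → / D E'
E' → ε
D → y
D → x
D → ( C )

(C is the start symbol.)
LL(1) parsing maintains a stack (initially the start symbol over $) and the input. At each step: if the stack top is a terminal, match it against the current input token; if it is a non-terminal N, replace it with the RHS of M[N, lookahead] (the unique production whose predict set contains the lookahead).

Stack is shown with the top on the left.

Stack              Input    Action
----------------------------------
C $                ( y ) $  output C → E C'
E C' $             ( y ) $  output E → D E'
D E' C' $          ( y ) $  output D → ( C )
( C ) E' C' $      ( y ) $  match '('
C ) E' C' $        y ) $    output C → E C'
E C' ) E' C' $     y ) $    output E → D E'
D E' C' ) E' C' $  y ) $    output D → y
y E' C' ) E' C' $  y ) $    match 'y'
E' C' ) E' C' $    ) $      output E' → ε
C' ) E' C' $       ) $      output C' → ε
) E' C' $          ) $      match ')'
E' C' $            $        output E' → ε
C' $               $        output C' → ε
$                  $        accept

The string is accepted.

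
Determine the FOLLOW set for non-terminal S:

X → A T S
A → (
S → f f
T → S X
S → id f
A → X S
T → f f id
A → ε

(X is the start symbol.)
In X → A T S: S is at the end, add FOLLOW(X)
In T → S X: S is followed by X, add FIRST(X) \ {ε} = { '(', 'f', 'id' }
In A → X S: S is at the end, add FOLLOW(A)

The FOLLOW sets referred to above (computed the same way, to a fixed point):
  FOLLOW(X) = { $, 'f', 'id' }
  FOLLOW(A) = { 'f', 'id' }

Taking the union: FOLLOW(S) = { $, '(', 'f', 'id' }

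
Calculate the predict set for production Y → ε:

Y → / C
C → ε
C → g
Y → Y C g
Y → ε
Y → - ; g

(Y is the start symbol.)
PREDICT(Y → ε) = (FIRST(RHS) \ {ε}) ∪ (FOLLOW(Y) if ε ∈ FIRST(RHS), i.e. RHS ⇒* ε)
The right-hand side is ε (FIRST(ε) = { ε }), so the predict set is FOLLOW(Y) = { $, 'g' }
PREDICT(Y → ε) = { $, 'g' }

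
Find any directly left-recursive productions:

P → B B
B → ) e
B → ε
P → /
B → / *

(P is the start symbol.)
Direct left recursion occurs when N → N α for some non-terminal N (the right-hand side begins with the left-hand side itself).

P → B B: starts with B
B → ) e: starts with ')'
B → ε: starts with ε
P → /: starts with '/'
B → / *: starts with '/'

No direct left recursion found.

Answer: No direct left recursion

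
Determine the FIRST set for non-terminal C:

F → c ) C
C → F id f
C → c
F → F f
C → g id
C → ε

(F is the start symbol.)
{ 'c', 'g', ε }

FIRST sets of the other non-terminals involved (by the same procedure, iterated to a fixed point):
  FIRST(F) = { 'c' }

From C → F id f:
  - F is a non-terminal: add FIRST(F) \ {ε} = { 'c' }
    F is not nullable, so stop
From C → c:
  - c is a terminal: add 'c' and stop
From C → g id:
  - g is a terminal: add 'g' and stop
From C → ε:
  - ε-production, so ε ∈ FIRST(C)

Collecting: FIRST(C) = { 'c', 'g', ε }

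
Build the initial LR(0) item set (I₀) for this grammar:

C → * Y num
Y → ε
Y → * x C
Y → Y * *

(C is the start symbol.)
{ [C → . * Y num], [C' → . C] }

First, augment the grammar with C' → C
I₀ = CLOSURE({ [C' → . C] }):
  [C' → . C] has the dot before C: add [C → . * Y num]
No further items can be added.

I₀ = { [C → . * Y num], [C' → . C] }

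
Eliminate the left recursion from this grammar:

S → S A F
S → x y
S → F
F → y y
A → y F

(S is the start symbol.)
S → x y S'
S → F S'
S' → A F S'
S' → ε
F → y y
A → y F

S is directly left-recursive. The standard transformation for
  A → A α₁ | ... | A α_m | β₁ | ... | β_n
is
  A  → β₁ A' | ... | β_n A'
  A' → α₁ A' | ... | α_m A' | ε

S → x y becomes S → x y S'
S → F becomes S → F S'
S → S A F becomes S' → A F S'
Add S' → ε

Productions for other non-terminals are unchanged:
  F → y y
  A → y F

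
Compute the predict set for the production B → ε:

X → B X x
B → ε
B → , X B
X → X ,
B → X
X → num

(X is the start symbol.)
{ ',', 'num' }

PREDICT(B → ε) = (FIRST(RHS) \ {ε}) ∪ (FOLLOW(B) if ε ∈ FIRST(RHS), i.e. RHS ⇒* ε)
The right-hand side is ε (FIRST(ε) = { ε }), so the predict set is FOLLOW(B) = { ',', 'num' }
PREDICT(B → ε) = { ',', 'num' }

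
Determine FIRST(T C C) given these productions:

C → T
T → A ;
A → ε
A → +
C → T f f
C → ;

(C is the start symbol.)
{ '+', ';' }

FIRST sets of the non-terminals involved (from the grammar, by fixed-point iteration):
  FIRST(T) = { '+', ';' }

To compute FIRST(T C C), process the symbols left to right:
Symbol T is a non-terminal. Add FIRST(T) \ {ε} = { '+', ';' }
T is not nullable (ε ∉ FIRST(T)), so stop here.
FIRST(T C C) = { '+', ';' }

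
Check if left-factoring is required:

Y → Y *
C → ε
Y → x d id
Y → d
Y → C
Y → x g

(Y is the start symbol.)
Yes, Y has productions with common prefix 'x'

Left-factoring is needed when two productions for the same non-terminal
share a common prefix on the right-hand side.

Productions for Y:
  Y → Y *
  Y → x d id
  Y → d
  Y → C
  Y → x g

Found common prefix 'x' in productions for Y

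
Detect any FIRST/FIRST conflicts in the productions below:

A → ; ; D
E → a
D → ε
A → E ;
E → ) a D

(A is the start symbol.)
A FIRST/FIRST conflict occurs when two productions N → α and N → β for the same non-terminal have FIRST(α) ∩ FIRST(β) ≠ ∅ (with ε ∈ FIRST of a nullable right-hand side, so two nullable alternatives also conflict).

FIRST sets of the non-terminals at (or reachable through a nullable prefix from) the front of some alternative:
  FIRST(E) = { ')', 'a' }

Productions for A:
  A → ; ; D: FIRST = { ';' }
  A → E ;: FIRST = { ')', 'a' }
Productions for E:
  E → a: FIRST = { 'a' }
  E → ) a D: FIRST = { ')' }
D has only one production, so no FIRST/FIRST conflict is possible there.

All alternatives of each non-terminal have pairwise disjoint FIRST sets.

Answer: No FIRST/FIRST conflicts.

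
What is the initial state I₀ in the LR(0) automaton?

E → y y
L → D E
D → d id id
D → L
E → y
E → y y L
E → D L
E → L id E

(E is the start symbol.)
{ [D → . L], [D → . d id id], [E → . D L], [E → . L id E], [E → . y y L], [E → . y y], [E → . y], [E' → . E], [L → . D E] }

First, augment the grammar with E' → E
I₀ = CLOSURE({ [E' → . E] }):
  [E' → . E] has the dot before E: add [E → . y y], [E → . y], [E → . y y L], [E → . D L], [E → . L id E]
  [E → . D L] has the dot before D: add [D → . d id id], [D → . L]
  [E → . L id E] has the dot before L: add [L → . D E]
No further items can be added.

I₀ = { [D → . L], [D → . d id id], [E → . D L], [E → . L id E], [E → . y y L], [E → . y y], [E → . y], [E' → . E], [L → . D E] }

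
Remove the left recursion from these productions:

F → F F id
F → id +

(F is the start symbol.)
F → id + F'
F' → F id F'
F' → ε

F is directly left-recursive. The standard transformation for
  A → A α₁ | ... | A α_m | β₁ | ... | β_n
is
  A  → β₁ A' | ... | β_n A'
  A' → α₁ A' | ... | α_m A' | ε

F → id + becomes F → id + F'
F → F F id becomes F' → F id F'
Add F' → ε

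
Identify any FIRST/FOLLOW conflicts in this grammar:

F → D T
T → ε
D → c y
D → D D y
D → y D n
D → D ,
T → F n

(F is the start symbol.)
A FIRST/FOLLOW conflict occurs when a non-terminal N has a nullable alternative N → β (β ⇒* ε) and another alternative N → α with FIRST(α) ∩ FOLLOW(N) ≠ ∅: on such a lookahead the parser cannot decide between expanding α and letting N vanish via β.

Nullable non-terminals: T.
FIRST sets used below: FIRST(F) = { 'c', 'y' }

T: nullable alternative(s) T → ε; FOLLOW(T) = { $, 'n' }
  T → ε: FIRST \ {ε} = { } — this is the only nullable alternative, skip
  T → F n: FIRST \ {ε} = { 'c', 'y' } — disjoint from FOLLOW(T)

D, F have no nullable alternative, so no FIRST/FOLLOW check is needed there.

No FIRST/FOLLOW conflicts found.

Answer: No FIRST/FOLLOW conflicts.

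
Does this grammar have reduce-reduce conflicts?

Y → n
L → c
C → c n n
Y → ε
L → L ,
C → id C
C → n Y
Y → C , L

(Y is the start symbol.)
Yes — I5: [Y → .] vs [Y → n .]

Augment with Y' → Y and build the canonical LR(0) collection (I0 = CLOSURE({[Y' → . Y]}), then GOTO on every symbol after a dot until no new states appear). It has 15 states:
  I0: { [C → . c n n], [C → . id C], [C → . n Y], [Y → . C , L], [Y → . n], [Y → .], [Y' → . Y] }  — shift, reduce
  I1: { [Y → C . , L] }  — shift
  I2: { [Y' → Y .] }  — accept
  I3: { [C → c . n n] }  — shift
  I4: { [C → . c n n], [C → . id C], [C → . n Y], [C → id . C] }  — shift
  I5: { [C → . c n n], [C → . id C], [C → . n Y], [C → n . Y], [Y → . C , L], [Y → . n], [Y → .], [Y → n .] }  — shift, 2 reduces
  I6: { [C → n Y .] }  — reduce
  I7: { [C → id C .] }  — reduce
  I8: { [C → . c n n], [C → . id C], [C → . n Y], [C → n . Y], [Y → . C , L], [Y → . n], [Y → .] }  — shift, reduce
  I9: { [C → c n . n] }  — shift
  I10: { [C → c n n .] }  — reduce
  I11: { [L → . L ,], [L → . c], [Y → C , . L] }  — shift
  I12: { [L → L . ,], [Y → C , L .] }  — shift, reduce
  I13: { [L → c .] }  — reduce
  I14: { [L → L , .] }  — reduce

I5 contains complete items [Y → .], [Y → n .] — reduce-reduce conflict.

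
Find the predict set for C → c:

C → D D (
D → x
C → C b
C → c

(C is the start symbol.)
PREDICT(C → c) = (FIRST(RHS) \ {ε}) ∪ (FOLLOW(C) if ε ∈ FIRST(RHS), i.e. RHS ⇒* ε)
FIRST(c) = { 'c' }
ε ∉ FIRST(c), so FOLLOW(C) is not added.
PREDICT(C → c) = { 'c' }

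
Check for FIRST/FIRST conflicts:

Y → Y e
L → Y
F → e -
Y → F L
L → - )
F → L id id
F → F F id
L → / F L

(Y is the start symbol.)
Yes. Y → Y e / Y → F L on { '-', '/', 'e' }; L → Y / L → '-' ')' on { '-' }; L → Y / L → '/' F L on { '/' }; F → e '-' / F → L id id on { 'e' }; F → e '-' / F → F F id on { 'e' }; F → L id id / F → F F id on { '-', '/', 'e' }

A FIRST/FIRST conflict occurs when two productions N → α and N → β for the same non-terminal have FIRST(α) ∩ FIRST(β) ≠ ∅ (with ε ∈ FIRST of a nullable right-hand side, so two nullable alternatives also conflict).

FIRST sets of the non-terminals at (or reachable through a nullable prefix from) the front of some alternative:
  FIRST(Y) = { '-', '/', 'e' }
  FIRST(F) = { '-', '/', 'e' }
  FIRST(L) = { '-', '/', 'e' }

Productions for Y:
  Y → Y e: FIRST = { '-', '/', 'e' }
  Y → F L: FIRST = { '-', '/', 'e' }
Productions for L:
  L → Y: FIRST = { '-', '/', 'e' }
  L → - ): FIRST = { '-' }
  L → / F L: FIRST = { '/' }
Productions for F:
  F → e -: FIRST = { 'e' }
  F → L id id: FIRST = { '-', '/', 'e' }
  F → F F id: FIRST = { '-', '/', 'e' }

Conflict for Y: Y → Y e and Y → F L
  Overlap: { '-', '/', 'e' }
Conflict for L: L → Y and L → - )
  Overlap: { '-' }
Conflict for L: L → Y and L → / F L
  Overlap: { '/' }
Conflict for F: F → e - and F → L id id
  Overlap: { 'e' }
Conflict for F: F → e - and F → F F id
  Overlap: { 'e' }
Conflict for F: F → L id id and F → F F id
  Overlap: { '-', '/', 'e' }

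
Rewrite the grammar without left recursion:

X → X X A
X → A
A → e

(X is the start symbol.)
X → A X'
X' → X A X'
X' → ε
A → e

X is directly left-recursive. The standard transformation for
  A → A α₁ | ... | A α_m | β₁ | ... | β_n
is
  A  → β₁ A' | ... | β_n A'
  A' → α₁ A' | ... | α_m A' | ε

X → A becomes X → A X'
X → X X A becomes X' → X A X'
Add X' → ε

Productions for other non-terminals are unchanged:
  A → e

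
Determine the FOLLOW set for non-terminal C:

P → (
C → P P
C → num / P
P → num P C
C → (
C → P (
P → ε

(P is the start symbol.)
{ $, '(', 'num' }

To compute FOLLOW(C), find every occurrence of C on a right-hand side N → α C β: add FIRST(β) \ {ε}, and if β is empty or nullable also add FOLLOW(N). Iterate to a fixed point.

In P → num P C: C is at the end, add FOLLOW(P)

The FOLLOW sets referred to above (computed the same way, to a fixed point):
  FOLLOW(P) = { $, '(', 'num' }

Taking the union: FOLLOW(C) = { $, '(', 'num' }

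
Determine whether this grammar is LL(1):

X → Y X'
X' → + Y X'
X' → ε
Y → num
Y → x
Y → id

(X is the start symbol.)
A grammar is LL(1) if for each non-terminal N with multiple productions, the predict sets of those productions are pairwise disjoint, where PREDICT(N → α) = (FIRST(α) \ {ε}) ∪ (FOLLOW(N) if α ⇒* ε).

Relevant sets:
  FOLLOW(X') = { $ }

For X':
  PREDICT(X' → '+' Y X') = { '+' }
  PREDICT(X' → ε) = { $ }
For Y:
  PREDICT(Y → num) = { 'num' }
  PREDICT(Y → x) = { 'x' }
  PREDICT(Y → id) = { 'id' }
X has a single production, so nothing to check there.

All predict sets are disjoint. The grammar IS LL(1).

Answer: Yes, the grammar is LL(1).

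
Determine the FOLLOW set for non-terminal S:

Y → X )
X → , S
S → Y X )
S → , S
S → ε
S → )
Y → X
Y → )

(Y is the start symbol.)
{ $, ')', ',' }

To compute FOLLOW(S), find every occurrence of S on a right-hand side N → α S β: add FIRST(β) \ {ε}, and if β is empty or nullable also add FOLLOW(N). Iterate to a fixed point.

In X → , S: S is at the end, add FOLLOW(X)
In S → , S: S is at the end; this adds FOLLOW(S) to itself — nothing new

The FOLLOW sets referred to above (computed the same way, to a fixed point):
  FOLLOW(X) = { $, ')', ',' }

Taking the union: FOLLOW(S) = { $, ')', ',' }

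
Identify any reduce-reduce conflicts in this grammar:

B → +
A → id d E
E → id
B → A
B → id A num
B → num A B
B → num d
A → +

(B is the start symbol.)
Yes — I1: [A → + .] vs [B → + .]

Augment with B' → B and build the canonical LR(0) collection (I0 = CLOSURE({[B' → . B]}), then GOTO on every symbol after a dot until no new states appear). It has 16 states:
  I0: { [A → . +], [A → . id d E], [B → . +], [B → . A], [B → . id A num], [B → . num A B], [B → . num d], [B' → . B] }  — shift
  I1: { [A → + .], [B → + .] }  — 2 reduces
  I2: { [B → A .] }  — reduce
  I3: { [B' → B .] }  — accept
  I4: { [A → . +], [A → . id d E], [A → id . d E], [B → id . A num] }  — shift
  I5: { [A → . +], [A → . id d E], [B → num . A B], [B → num . d] }  — shift
  I6: { [A → + .] }  — reduce
  I7: { [A → . +], [A → . id d E], [B → . +], [B → . A], [B → . id A num], [B → . num A B], [B → . num d], [B → num A . B] }  — shift
  I8: { [B → num d .] }  — reduce
  I9: { [A → id . d E] }  — shift
  I10: { [A → id d . E], [E → . id] }  — shift
  I11: { [A → id d E .] }  — reduce
  I12: { [E → id .] }  — reduce
  I13: { [B → num A B .] }  — reduce
  I14: { [B → id A . num] }  — shift
  I15: { [B → id A num .] }  — reduce

I1 contains complete items [A → + .], [B → + .] — reduce-reduce conflict.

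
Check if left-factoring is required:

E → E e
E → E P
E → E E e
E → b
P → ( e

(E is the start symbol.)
Left-factoring is needed when two productions for the same non-terminal
share a common prefix on the right-hand side.

Productions for E:
  E → E e
  E → E P
  E → E E e
  E → b

Found common prefix 'E' in productions for E

Answer: Yes, E has productions with common prefix 'E'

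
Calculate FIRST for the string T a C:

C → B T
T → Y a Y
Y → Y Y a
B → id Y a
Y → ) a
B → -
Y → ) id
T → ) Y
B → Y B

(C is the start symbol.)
FIRST sets of the non-terminals involved (from the grammar, by fixed-point iteration):
  FIRST(T) = { ')' }

To compute FIRST(T a C), process the symbols left to right:
Symbol T is a non-terminal. Add FIRST(T) \ {ε} = { ')' }
T is not nullable (ε ∉ FIRST(T)), so stop here.
FIRST(T a C) = { ')' }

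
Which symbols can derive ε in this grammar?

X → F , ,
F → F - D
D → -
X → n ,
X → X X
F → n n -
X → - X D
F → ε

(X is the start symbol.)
ε-productions: F → ε
So F is immediately nullable.
No further non-terminal can be added: every production for the remaining non-terminals contains a terminal or a non-nullable non-terminal.
Nullable = { 'F' }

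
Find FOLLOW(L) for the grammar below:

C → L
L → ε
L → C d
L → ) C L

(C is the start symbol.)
{ $, ')', 'd' }

To compute FOLLOW(L), find every occurrence of L on a right-hand side N → α L β: add FIRST(β) \ {ε}, and if β is empty or nullable also add FOLLOW(N). Iterate to a fixed point.

In C → L: L is at the end, add FOLLOW(C)
In L → ) C L: L is at the end; this adds FOLLOW(L) to itself — nothing new

The FOLLOW sets referred to above (computed the same way, to a fixed point):
  FOLLOW(C) = { $, ')', 'd' }

Taking the union: FOLLOW(L) = { $, ')', 'd' }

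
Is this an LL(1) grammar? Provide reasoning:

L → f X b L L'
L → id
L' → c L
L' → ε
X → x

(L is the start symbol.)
Relevant sets:
  FOLLOW(L') = { $, 'c' }

For L:
  PREDICT(L → f X b L L') = { 'f' }
  PREDICT(L → id) = { 'id' }
For L':
  PREDICT(L' → c L) = { 'c' }
  PREDICT(L' → ε) = { $, 'c' }
X has a single production, so nothing to check there.

Conflict found: Predict set conflict for L': { 'c' }
The grammar is NOT LL(1).

Answer: No. Predict set conflict for L': { 'c' }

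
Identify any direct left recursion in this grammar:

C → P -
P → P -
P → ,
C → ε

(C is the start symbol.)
Direct left recursion occurs when N → N α for some non-terminal N (the right-hand side begins with the left-hand side itself).

C → P -: starts with P
P → P -: LEFT RECURSIVE (starts with P)
P → ,: starts with ','
C → ε: starts with ε

The grammar has direct left recursion on: P.

Answer: Yes, P is left-recursive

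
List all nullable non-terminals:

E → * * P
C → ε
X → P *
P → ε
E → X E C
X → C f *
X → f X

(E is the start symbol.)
A non-terminal is nullable if it can derive ε (the empty string): either it has an ε-production, or it has a production whose right-hand side consists entirely of nullable non-terminals.

ε-productions: C → ε, P → ε
So C, P are immediately nullable.
No further non-terminal can be added: every production for the remaining non-terminals contains a terminal or a non-nullable non-terminal.
Nullable = { 'C', 'P' }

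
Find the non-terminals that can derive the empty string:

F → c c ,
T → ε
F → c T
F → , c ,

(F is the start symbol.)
A non-terminal is nullable if it can derive ε (the empty string): either it has an ε-production, or it has a production whose right-hand side consists entirely of nullable non-terminals.

ε-productions: T → ε
So T is immediately nullable.
No further non-terminal can be added: every production for the remaining non-terminals contains a terminal or a non-nullable non-terminal.
Nullable = { 'T' }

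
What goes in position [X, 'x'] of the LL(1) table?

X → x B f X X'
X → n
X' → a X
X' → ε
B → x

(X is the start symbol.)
To find M[X, 'x'], we find productions for X where 'x' is in the predict set (PREDICT(N → α) = (FIRST(α) \ {ε}) ∪ (FOLLOW(N) if α ⇒* ε)).

X → x B f X X': PREDICT = { 'x' }
  'x' is in predict set, so this production goes in M[X, 'x']
X → n: PREDICT = { 'n' }

M[X, 'x'] = X → x B f X X'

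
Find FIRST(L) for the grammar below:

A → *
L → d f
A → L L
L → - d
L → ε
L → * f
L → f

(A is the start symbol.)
{ '*', '-', 'd', 'f', ε }

From L → d f:
  - d is a terminal: add 'd' and stop
From L → - d:
  - '-' is a terminal: add '-' and stop
From L → ε:
  - ε-production, so ε ∈ FIRST(L)
From L → * f:
  - '*' is a terminal: add '*' and stop
From L → f:
  - f is a terminal: add 'f' and stop

Collecting: FIRST(L) = { '*', '-', 'd', 'f', ε }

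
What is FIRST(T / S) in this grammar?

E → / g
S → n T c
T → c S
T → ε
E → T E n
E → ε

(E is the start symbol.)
FIRST sets of the non-terminals involved (from the grammar, by fixed-point iteration):
  FIRST(T) = { 'c', ε }

To compute FIRST(T / S), process the symbols left to right:
Symbol T is a non-terminal. Add FIRST(T) \ {ε} = { 'c' }
T is nullable (ε ∈ FIRST(T)), continue to the next symbol.
Symbol / is a terminal. Add '/' and stop.
FIRST(T / S) = { '/', 'c' }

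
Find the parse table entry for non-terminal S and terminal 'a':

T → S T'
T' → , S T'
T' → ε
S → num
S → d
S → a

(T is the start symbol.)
To find M[S, 'a'], we find productions for S where 'a' is in the predict set (PREDICT(N → α) = (FIRST(α) \ {ε}) ∪ (FOLLOW(N) if α ⇒* ε)).

S → num: PREDICT = { 'num' }
S → d: PREDICT = { 'd' }
S → a: PREDICT = { 'a' }
  'a' is in predict set, so this production goes in M[S, 'a']

M[S, 'a'] = S → a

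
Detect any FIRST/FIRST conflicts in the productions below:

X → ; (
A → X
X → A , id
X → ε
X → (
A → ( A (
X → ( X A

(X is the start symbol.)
A FIRST/FIRST conflict occurs when two productions N → α and N → β for the same non-terminal have FIRST(α) ∩ FIRST(β) ≠ ∅ (with ε ∈ FIRST of a nullable right-hand side, so two nullable alternatives also conflict).

FIRST sets of the non-terminals at (or reachable through a nullable prefix from) the front of some alternative:
  FIRST(A) = { '(', ',', ';', ε }
  FIRST(X) = { '(', ',', ';', ε }

Productions for X:
  X → ; (: FIRST = { ';' }
  X → A , id: FIRST = { '(', ',', ';' }
  X → ε: FIRST = { ε }
  X → (: FIRST = { '(' }
  X → ( X A: FIRST = { '(' }
Productions for A:
  A → X: FIRST = { '(', ',', ';', ε }
  A → ( A (: FIRST = { '(' }

Conflict for X: X → ; ( and X → A , id
  Overlap: { ';' }
Conflict for X: X → A , id and X → (
  Overlap: { '(' }
Conflict for X: X → A , id and X → ( X A
  Overlap: { '(' }
Conflict for X: X → ( and X → ( X A
  Overlap: { '(' }
Conflict for A: A → X and A → ( A (
  Overlap: { '(' }

Answer: Yes. X → ';' '(' / X → A ',' id on { ';' }; X → A ',' id / X → '(' on { '(' }; X → A ',' id / X → '(' X A on { '(' }; X → '(' / X → '(' X A on { '(' }; A → X / A → '(' A '(' on { '(' }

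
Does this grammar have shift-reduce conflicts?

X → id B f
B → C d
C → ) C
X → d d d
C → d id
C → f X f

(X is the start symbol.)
No shift-reduce conflicts

Augment with X' → X and build the canonical LR(0) collection (I0 = CLOSURE({[X' → . X]}), then GOTO on every symbol after a dot until no new states appear). It has 17 states:
  I0: { [X → . d d d], [X → . id B f], [X' → . X] }  — shift
  I1: { [X' → X .] }  — accept
  I2: { [X → d . d d] }  — shift
  I3: { [B → . C d], [C → . ) C], [C → . d id], [C → . f X f], [X → id . B f] }  — shift
  I4: { [C → ) . C], [C → . ) C], [C → . d id], [C → . f X f] }  — shift
  I5: { [X → id B . f] }  — shift
  I6: { [B → C . d] }  — shift
  I7: { [C → d . id] }  — shift
  I8: { [C → f . X f], [X → . d d d], [X → . id B f] }  — shift
  I9: { [C → f X . f] }  — shift
  I10: { [C → f X f .] }  — reduce
  I11: { [C → d id .] }  — reduce
  I12: { [B → C d .] }  — reduce
  I13: { [X → id B f .] }  — reduce
  I14: { [C → ) C .] }  — reduce
  I15: { [X → d d . d] }  — shift
  I16: { [X → d d d .] }  — reduce

No state contains both a complete item and a shift item.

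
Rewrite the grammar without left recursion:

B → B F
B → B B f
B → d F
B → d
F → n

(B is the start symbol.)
B → d F B'
B → d B'
B' → F B'
B' → B f B'
B' → ε
F → n

B is directly left-recursive. The standard transformation for
  A → A α₁ | ... | A α_m | β₁ | ... | β_n
is
  A  → β₁ A' | ... | β_n A'
  A' → α₁ A' | ... | α_m A' | ε

B → d F becomes B → d F B'
B → d becomes B → d B'
B → B F becomes B' → F B'
B → B B f becomes B' → B f B'
Add B' → ε

Productions for other non-terminals are unchanged:
  F → n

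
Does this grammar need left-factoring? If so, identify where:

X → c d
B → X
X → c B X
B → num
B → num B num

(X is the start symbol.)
Yes, X has productions with common prefix 'c'; B has productions with common prefix 'num'

Left-factoring is needed when two productions for the same non-terminal
share a common prefix on the right-hand side.

Productions for X:
  X → c d
  X → c B X
Productions for B:
  B → X
  B → num
  B → num B num

Found common prefix 'c' in productions for X
Found common prefix 'num' in productions for B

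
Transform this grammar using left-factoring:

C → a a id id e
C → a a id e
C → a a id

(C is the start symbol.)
C → a a id C'
C' → id e
C' → e
C' → ε

Left-factoring transforms A → αβ₁ | αβ₂ into A → αA' and A' → β₁ | β₂
(α is the longest common prefix among the alternatives). Repeat until
no nonterminal has two alternatives with a common prefix.

Round 1: C has alternatives sharing prefix 'a a id'. Introduce C': C → a a id C'
  Add: C' → id e
  Add: C' → e
  Add: C' → ε

No remaining common prefixes — done.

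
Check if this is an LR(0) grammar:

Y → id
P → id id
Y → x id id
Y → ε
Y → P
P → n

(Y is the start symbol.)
A grammar is LR(0) if no state in the canonical LR(0) collection has:
  - both a shift item (dot before a terminal) and a complete item (shift-reduce conflict), or
  - two or more complete items (reduce-reduce conflict; the accept item [Y' → Y .] counts as a complete item here).

Augment with Y' → Y and build the canonical LR(0) collection (I0 = CLOSURE({[Y' → . Y]}), then GOTO on every symbol after a dot until no new states appear). It has 9 states:
  I0: { [P → . id id], [P → . n], [Y → . P], [Y → . id], [Y → . x id id], [Y → .], [Y' → . Y] }  — shift, reduce
  I1: { [Y → P .] }  — reduce
  I2: { [Y' → Y .] }  — accept
  I3: { [P → id . id], [Y → id .] }  — shift, reduce
  I4: { [P → n .] }  — reduce
  I5: { [Y → x . id id] }  — shift
  I6: { [Y → x id . id] }  — shift
  I7: { [Y → x id id .] }  — reduce
  I8: { [P → id id .] }  — reduce

Conflict in state I0:
  Shift-reduce conflict between [Y → .] and [P → . id id]
So the grammar is NOT LR(0).

Answer: No. Shift-reduce conflict between [Y → .] and [P → . id id]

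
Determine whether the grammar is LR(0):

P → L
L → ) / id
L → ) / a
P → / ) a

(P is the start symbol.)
Augment with P' → P and build the canonical LR(0) collection (I0 = CLOSURE({[P' → . P]}), then GOTO on every symbol after a dot until no new states appear). It has 10 states:
  I0: { [L → . ) / a], [L → . ) / id], [P → . / ) a], [P → . L], [P' → . P] }  — shift
  I1: { [L → ) . / a], [L → ) . / id] }  — shift
  I2: { [P → / . ) a] }  — shift
  I3: { [P → L .] }  — reduce
  I4: { [P' → P .] }  — accept
  I5: { [P → / ) . a] }  — shift
  I6: { [P → / ) a .] }  — reduce
  I7: { [L → ) / . a], [L → ) / . id] }  — shift
  I8: { [L → ) / a .] }  — reduce
  I9: { [L → ) / id .] }  — reduce

Every state is either a pure shift/goto state or contains exactly one complete item and nothing to shift — no conflicts. The grammar is LR(0).

Answer: Yes, the grammar is LR(0)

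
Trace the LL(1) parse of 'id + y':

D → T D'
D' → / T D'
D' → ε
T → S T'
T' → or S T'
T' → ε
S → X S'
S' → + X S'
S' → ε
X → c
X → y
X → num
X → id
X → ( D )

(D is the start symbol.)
Stack is shown with the top on the left.

Stack           Input     Action
--------------------------------
D $             id + y $  output D → T D'
T D' $          id + y $  output T → S T'
S T' D' $       id + y $  output S → X S'
X S' T' D' $    id + y $  output X → id
id S' T' D' $   id + y $  match 'id'
S' T' D' $      + y $     output S' → + X S'
+ X S' T' D' $  + y $     match '+'
X S' T' D' $    y $       output X → y
y S' T' D' $    y $       match 'y'
S' T' D' $      $         output S' → ε
T' D' $         $         output T' → ε
D' $            $         output D' → ε
$               $         accept

The string is accepted.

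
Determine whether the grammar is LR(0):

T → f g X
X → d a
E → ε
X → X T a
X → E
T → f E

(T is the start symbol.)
No. Shift-reduce conflict between [E → .] and [T → f . g X]

Augment with T' → T and build the canonical LR(0) collection (I0 = CLOSURE({[T' → . T]}), then GOTO on every symbol after a dot until no new states appear). It has 11 states:
  I0: { [T → . f E], [T → . f g X], [T' → . T] }  — shift
  I1: { [T' → T .] }  — accept
  I2: { [E → .], [T → f . E], [T → f . g X] }  — shift, reduce
  I3: { [T → f E .] }  — reduce
  I4: { [E → .], [T → f g . X], [X → . E], [X → . X T a], [X → . d a] }  — shift, reduce
  I5: { [X → E .] }  — reduce
  I6: { [T → . f E], [T → . f g X], [T → f g X .], [X → X . T a] }  — shift, reduce
  I7: { [X → d . a] }  — shift
  I8: { [X → d a .] }  — reduce
  I9: { [X → X T . a] }  — shift
  I10: { [X → X T a .] }  — reduce

Conflict in state I2:
  Shift-reduce conflict between [E → .] and [T → f . g X]
So the grammar is NOT LR(0).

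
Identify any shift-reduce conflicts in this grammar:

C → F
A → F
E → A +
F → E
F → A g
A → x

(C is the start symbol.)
A shift-reduce conflict occurs when an LR(0) state has both:
  - a complete (reduce) item [A → α .] (dot at the end), and
  - a shift item [B → β . c γ] (dot before a terminal).

Augment with C' → C and build the canonical LR(0) collection (I0 = CLOSURE({[C' → . C]}), then GOTO on every symbol after a dot until no new states appear). It has 8 states:
  I0: { [A → . F], [A → . x], [C → . F], [C' → . C], [E → . A +], [F → . A g], [F → . E] }  — shift
  I1: { [E → A . +], [F → A . g] }  — shift
  I2: { [C' → C .] }  — accept
  I3: { [F → E .] }  — reduce
  I4: { [A → F .], [C → F .] }  — 2 reduces
  I5: { [A → x .] }  — reduce
  I6: { [E → A + .] }  — reduce
  I7: { [F → A g .] }  — reduce

No state contains both a complete item and a shift item.

Answer: No shift-reduce conflicts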